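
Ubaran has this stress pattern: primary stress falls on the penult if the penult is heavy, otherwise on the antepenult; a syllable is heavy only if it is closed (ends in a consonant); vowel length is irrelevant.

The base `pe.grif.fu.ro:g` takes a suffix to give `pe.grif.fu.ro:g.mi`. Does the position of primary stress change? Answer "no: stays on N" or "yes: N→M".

Base `pe.grif.fu.ro:g` (4 syllables):
  Weights: 2 grif H, 3 fu L, 4 ro:g H.
  The penult (syllable 3, fu) is light, so stress falls on the antepenult (syllable 2, grif).
  → primary stress on syllable 2.
Suffixed `pe.grif.fu.ro:g.mi` (5 syllables):
  Weights: 3 fu L, 4 ro:g H, 5 mi L.
  The penult (syllable 4, ro:g) is heavy, so it takes stress.
  → primary stress on syllable 4.

yes: 2→4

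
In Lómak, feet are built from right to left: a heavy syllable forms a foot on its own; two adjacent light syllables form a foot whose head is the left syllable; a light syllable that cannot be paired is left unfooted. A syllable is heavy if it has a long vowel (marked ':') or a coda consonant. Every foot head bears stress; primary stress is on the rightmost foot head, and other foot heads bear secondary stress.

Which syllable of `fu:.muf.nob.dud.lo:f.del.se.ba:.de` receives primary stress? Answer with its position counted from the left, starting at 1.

8

Weights: 1 fu: H, 2 muf H, 3 nob H, 4 dud H, 5 lo:f H, 6 del H, 7 se L, 8 ba: H, 9 de L.
Parse right to left (heavy = foot alone; LL = one foot; stranded L unfooted): (ˈfu:) (ˈmuf) (ˈnob) (ˈdud) (ˈlo:f) (ˈdel) se (ˈba:) de.
Foot heads: 1, 2, 3, 4, 5, 6, 8.
Primary stress on the rightmost head = syllable 8.
Primary stress: syllable 8 → fu:.muf.nob.dud.lo:f.del.se.ˈba:.de.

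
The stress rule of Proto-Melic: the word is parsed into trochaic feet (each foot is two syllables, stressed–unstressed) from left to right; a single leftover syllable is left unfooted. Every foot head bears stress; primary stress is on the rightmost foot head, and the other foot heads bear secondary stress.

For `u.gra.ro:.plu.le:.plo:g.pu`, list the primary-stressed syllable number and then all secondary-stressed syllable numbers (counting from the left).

primary 5, secondary 1, 3

Parse left to right into trochaic (ˈσσ) feet: (ˈu.gra) (ˈro:.plu) (ˈle:.plo:g) pu. Syllable 7 is left unfooted.
Foot heads (stressed positions): 1, 3, 5.
End Rule Rightmost: primary stress on the rightmost head = syllable 5.
Secondary stress on 1, 3: ˌu.gra.ˌro:.plu.ˈle:.plo:g.pu.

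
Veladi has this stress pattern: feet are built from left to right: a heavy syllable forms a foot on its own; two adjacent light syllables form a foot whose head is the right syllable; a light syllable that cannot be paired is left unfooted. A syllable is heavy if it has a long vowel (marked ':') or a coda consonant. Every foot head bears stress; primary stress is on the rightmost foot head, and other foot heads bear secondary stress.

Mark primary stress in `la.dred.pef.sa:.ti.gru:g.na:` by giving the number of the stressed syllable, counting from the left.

7

Weights: 1 la L, 2 dred H, 3 pef H, 4 sa: H, 5 ti L, 6 gru:g H, 7 na: H.
Parse left to right (heavy = foot alone; LL = one foot; stranded L unfooted): la (ˈdred) (ˈpef) (ˈsa:) ti (ˈgru:g) (ˈna:).
Foot heads: 2, 3, 4, 6, 7.
Primary stress on the rightmost head = syllable 7.
Primary stress: syllable 7 → la.dred.pef.sa:.ti.gru:g.ˈna:.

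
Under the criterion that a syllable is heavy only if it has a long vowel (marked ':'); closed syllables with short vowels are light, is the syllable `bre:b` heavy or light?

heavy

`bre:b`: long vowel, closed (coda /b/). Long vowel → heavy.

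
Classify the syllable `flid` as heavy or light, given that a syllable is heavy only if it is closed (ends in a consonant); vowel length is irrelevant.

`flid`: short vowel, closed (coda /d/). Closed (coda /d/) → heavy.

heavy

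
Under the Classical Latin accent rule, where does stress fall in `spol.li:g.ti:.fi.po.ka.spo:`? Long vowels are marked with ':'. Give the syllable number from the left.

5

Classical Latin: stress the penult if heavy (long vowel or closed), else the antepenult.
Weights: 5 po L, 6 ka L, 7 spo: H.
The penult (syllable 6, ka) is light, so stress falls on the antepenult (syllable 5, po).
Stress on syllable 5: spol.li:g.ti:.fi.ˈpo.ka.spo:.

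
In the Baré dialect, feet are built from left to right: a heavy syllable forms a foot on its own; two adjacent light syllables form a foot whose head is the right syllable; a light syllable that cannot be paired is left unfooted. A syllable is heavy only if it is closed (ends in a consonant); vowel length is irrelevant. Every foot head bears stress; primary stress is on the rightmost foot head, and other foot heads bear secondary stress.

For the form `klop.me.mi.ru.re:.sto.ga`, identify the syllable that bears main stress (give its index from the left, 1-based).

Weights: 1 klop H, 2 me L, 3 mi L, 4 ru L, 5 re: L, 6 sto L, 7 ga L.
Parse left to right (heavy = foot alone; LL = one foot; stranded L unfooted): (ˈklop) (me.ˈmi) (ru.ˈre:) (sto.ˈga).
Foot heads: 1, 3, 5, 7.
Primary stress on the rightmost head = syllable 7.
Primary stress: syllable 7 → klop.me.mi.ru.re:.sto.ˈga.

7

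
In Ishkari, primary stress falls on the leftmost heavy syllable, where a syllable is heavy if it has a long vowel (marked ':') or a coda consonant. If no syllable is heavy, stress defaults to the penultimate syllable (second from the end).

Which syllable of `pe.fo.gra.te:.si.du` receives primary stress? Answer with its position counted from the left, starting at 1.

4

Weights: 1 pe L, 2 fo L, 3 gra L, 4 te: H, 5 si L, 6 du L.
Heavy syllables in the domain: 4. The leftmost is syllable 4 (te:).
Primary stress: syllable 4 → pe.fo.gra.ˈte:.si.du.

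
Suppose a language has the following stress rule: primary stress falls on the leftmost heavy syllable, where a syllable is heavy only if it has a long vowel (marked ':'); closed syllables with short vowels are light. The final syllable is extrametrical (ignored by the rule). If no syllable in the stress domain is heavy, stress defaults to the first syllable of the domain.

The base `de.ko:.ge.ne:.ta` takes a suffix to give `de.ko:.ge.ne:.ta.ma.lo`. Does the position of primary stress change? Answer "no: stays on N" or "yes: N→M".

no: stays on 2

Base `de.ko:.ge.ne:.ta` (5 syllables):
  The final syllable (5, ta) is extrametrical; the stress domain is syllables 1–4.
  Weights: 1 de L, 2 ko: H, 3 ge L, 4 ne: H.
  Heavy syllables in the domain: 2, 4. The leftmost is syllable 2 (ko:).
  → primary stress on syllable 2.
Suffixed `de.ko:.ge.ne:.ta.ma.lo` (7 syllables):
  The final syllable (7, lo) is extrametrical; the stress domain is syllables 1–6.
  Weights: 1 de L, 2 ko: H, 3 ge L, 4 ne: H, 5 ta L, 6 ma L.
  Heavy syllables in the domain: 2, 4. The leftmost is syllable 2 (ko:).
  → primary stress on syllable 2.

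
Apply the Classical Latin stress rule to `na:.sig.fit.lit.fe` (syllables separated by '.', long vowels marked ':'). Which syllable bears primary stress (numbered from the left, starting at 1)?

Classical Latin: stress the penult if heavy (long vowel or closed), else the antepenult.
Weights: 3 fit H, 4 lit H, 5 fe L.
The penult (syllable 4, lit) is heavy, so it takes stress.
Stress on syllable 4: na:.sig.fit.ˈlit.fe.

4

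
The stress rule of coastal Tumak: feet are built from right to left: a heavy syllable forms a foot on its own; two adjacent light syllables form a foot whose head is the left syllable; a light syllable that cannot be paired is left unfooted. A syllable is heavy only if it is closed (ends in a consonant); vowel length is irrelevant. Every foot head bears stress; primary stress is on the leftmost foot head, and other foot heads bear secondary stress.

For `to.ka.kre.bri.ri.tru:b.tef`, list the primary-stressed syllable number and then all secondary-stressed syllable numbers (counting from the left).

Weights: 1 to L, 2 ka L, 3 kre L, 4 bri L, 5 ri L, 6 tru:b H, 7 tef H.
Parse right to left (heavy = foot alone; LL = one foot; stranded L unfooted): to (ˈka.kre) (ˈbri.ri) (ˈtru:b) (ˈtef).
Foot heads: 2, 4, 6, 7.
Primary stress on the leftmost head = syllable 2.
Secondary stress on 4, 6, 7: to.ˈka.kre.ˌbri.ri.ˌtru:b.ˌtef.

primary 2, secondary 4, 6, 7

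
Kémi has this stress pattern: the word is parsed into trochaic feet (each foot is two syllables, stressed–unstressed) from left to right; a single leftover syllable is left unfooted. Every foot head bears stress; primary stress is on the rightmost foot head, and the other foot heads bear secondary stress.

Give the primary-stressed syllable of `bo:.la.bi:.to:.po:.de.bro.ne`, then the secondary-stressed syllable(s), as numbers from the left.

Parse left to right into trochaic (ˈσσ) feet: (ˈbo:.la) (ˈbi:.to:) (ˈpo:.de) (ˈbro.ne).
Foot heads (stressed positions): 1, 3, 5, 7.
End Rule Rightmost: primary stress on the rightmost head = syllable 7.
Secondary stress on 1, 3, 5: ˌbo:.la.ˌbi:.to:.ˌpo:.de.ˈbro.ne.

primary 7, secondary 1, 3, 5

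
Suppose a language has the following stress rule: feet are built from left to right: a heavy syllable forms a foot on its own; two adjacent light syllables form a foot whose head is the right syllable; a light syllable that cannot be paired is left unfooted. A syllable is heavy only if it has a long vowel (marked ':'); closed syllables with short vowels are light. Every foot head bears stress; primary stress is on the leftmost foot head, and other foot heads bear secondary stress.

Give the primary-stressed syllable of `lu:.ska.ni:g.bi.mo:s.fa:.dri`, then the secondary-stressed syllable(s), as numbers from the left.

Weights: 1 lu: H, 2 ska L, 3 ni:g H, 4 bi L, 5 mo:s H, 6 fa: H, 7 dri L.
Parse left to right (heavy = foot alone; LL = one foot; stranded L unfooted): (ˈlu:) ska (ˈni:g) bi (ˈmo:s) (ˈfa:) dri.
Foot heads: 1, 3, 5, 6.
Primary stress on the leftmost head = syllable 1.
Secondary stress on 3, 5, 6: ˈlu:.ska.ˌni:g.bi.ˌmo:s.ˌfa:.dri.

primary 1, secondary 3, 5, 6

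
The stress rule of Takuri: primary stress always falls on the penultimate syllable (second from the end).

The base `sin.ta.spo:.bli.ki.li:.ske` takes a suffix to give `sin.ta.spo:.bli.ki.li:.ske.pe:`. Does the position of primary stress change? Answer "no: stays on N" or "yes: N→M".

Base `sin.ta.spo:.bli.ki.li:.ske` (7 syllables):
  The word has 7 syllables; the penultimate syllable (second from the end) is syllable 6 (li:).
  → primary stress on syllable 6.
Suffixed `sin.ta.spo:.bli.ki.li:.ske.pe:` (8 syllables):
  The word has 8 syllables; the penultimate syllable (second from the end) is syllable 7 (ske).
  → primary stress on syllable 7.

yes: 6→7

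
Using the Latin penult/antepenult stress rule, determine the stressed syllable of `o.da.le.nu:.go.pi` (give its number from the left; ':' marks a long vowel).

Classical Latin: stress the penult if heavy (long vowel or closed), else the antepenult.
Weights: 4 nu: H, 5 go L, 6 pi L.
The penult (syllable 5, go) is light, so stress falls on the antepenult (syllable 4, nu:).
Stress on syllable 4: o.da.le.ˈnu:.go.pi.

4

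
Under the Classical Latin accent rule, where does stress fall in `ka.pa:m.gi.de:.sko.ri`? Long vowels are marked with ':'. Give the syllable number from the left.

4

Classical Latin: stress the penult if heavy (long vowel or closed), else the antepenult.
Weights: 4 de: H, 5 sko L, 6 ri L.
The penult (syllable 5, sko) is light, so stress falls on the antepenult (syllable 4, de:).
Stress on syllable 4: ka.pa:m.gi.ˈde:.sko.ri.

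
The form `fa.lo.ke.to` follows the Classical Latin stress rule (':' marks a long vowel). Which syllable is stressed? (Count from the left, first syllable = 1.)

Classical Latin: stress the penult if heavy (long vowel or closed), else the antepenult.
Weights: 2 lo L, 3 ke L, 4 to L.
The penult (syllable 3, ke) is light, so stress falls on the antepenult (syllable 2, lo).
Stress on syllable 2: fa.ˈlo.ke.to.

2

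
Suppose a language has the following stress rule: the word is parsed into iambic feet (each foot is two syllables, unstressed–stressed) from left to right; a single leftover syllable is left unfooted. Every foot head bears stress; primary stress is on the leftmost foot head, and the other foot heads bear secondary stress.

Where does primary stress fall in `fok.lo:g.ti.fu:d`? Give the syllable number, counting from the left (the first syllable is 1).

Parse left to right into iambic (σˈσ) feet: (fok.ˈlo:g) (ti.ˈfu:d).
Foot heads (stressed positions): 2, 4.
End Rule Leftmost: primary stress on the leftmost head = syllable 2.
Primary stress: syllable 2 → fok.ˈlo:g.ti.fu:d.

2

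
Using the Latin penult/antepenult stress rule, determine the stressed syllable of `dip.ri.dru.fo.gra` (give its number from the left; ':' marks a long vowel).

Classical Latin: stress the penult if heavy (long vowel or closed), else the antepenult.
Weights: 3 dru L, 4 fo L, 5 gra L.
The penult (syllable 4, fo) is light, so stress falls on the antepenult (syllable 3, dru).
Stress on syllable 3: dip.ri.ˈdru.fo.gra.

3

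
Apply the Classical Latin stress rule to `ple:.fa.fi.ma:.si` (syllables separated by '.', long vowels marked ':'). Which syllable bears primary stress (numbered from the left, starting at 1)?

4

Classical Latin: stress the penult if heavy (long vowel or closed), else the antepenult.
Weights: 3 fi L, 4 ma: H, 5 si L.
The penult (syllable 4, ma:) is heavy, so it takes stress.
Stress on syllable 4: ple:.fa.fi.ˈma:.si.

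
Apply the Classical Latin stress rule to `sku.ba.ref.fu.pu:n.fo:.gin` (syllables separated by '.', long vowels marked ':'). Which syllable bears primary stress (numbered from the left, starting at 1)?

Classical Latin: stress the penult if heavy (long vowel or closed), else the antepenult.
Weights: 5 pu:n H, 6 fo: H, 7 gin H.
The penult (syllable 6, fo:) is heavy, so it takes stress.
Stress on syllable 6: sku.ba.ref.fu.pu:n.ˈfo:.gin.

6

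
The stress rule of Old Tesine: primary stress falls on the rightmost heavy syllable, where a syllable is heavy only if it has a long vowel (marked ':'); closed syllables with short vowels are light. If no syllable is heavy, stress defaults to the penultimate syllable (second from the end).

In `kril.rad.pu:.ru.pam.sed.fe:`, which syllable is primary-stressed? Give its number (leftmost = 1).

Weights: 1 kril L, 2 rad L, 3 pu: H, 4 ru L, 5 pam L, 6 sed L, 7 fe: H.
Heavy syllables in the domain: 3, 7. The rightmost is syllable 7 (fe:).
Primary stress: syllable 7 → kril.rad.pu:.ru.pam.sed.ˈfe:.

7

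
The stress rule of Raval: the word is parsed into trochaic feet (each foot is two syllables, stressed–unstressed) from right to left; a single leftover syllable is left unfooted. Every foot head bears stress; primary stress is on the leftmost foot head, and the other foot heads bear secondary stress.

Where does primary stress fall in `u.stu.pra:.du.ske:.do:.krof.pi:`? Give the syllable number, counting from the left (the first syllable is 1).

Parse right to left into trochaic (ˈσσ) feet: (ˈu.stu) (ˈpra:.du) (ˈske:.do:) (ˈkrof.pi:).
Foot heads (stressed positions): 1, 3, 5, 7.
End Rule Leftmost: primary stress on the leftmost head = syllable 1.
Primary stress: syllable 1 → ˈu.stu.pra:.du.ske:.do:.krof.pi:.

1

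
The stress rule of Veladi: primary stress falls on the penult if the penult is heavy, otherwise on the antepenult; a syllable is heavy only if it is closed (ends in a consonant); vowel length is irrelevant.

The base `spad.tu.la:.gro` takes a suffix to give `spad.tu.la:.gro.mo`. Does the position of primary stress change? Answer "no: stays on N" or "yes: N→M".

Base `spad.tu.la:.gro` (4 syllables):
  Weights: 2 tu L, 3 la: L, 4 gro L.
  The penult (syllable 3, la:) is light, so stress falls on the antepenult (syllable 2, tu).
  → primary stress on syllable 2.
Suffixed `spad.tu.la:.gro.mo` (5 syllables):
  Weights: 3 la: L, 4 gro L, 5 mo L.
  The penult (syllable 4, gro) is light, so stress falls on the antepenult (syllable 3, la:).
  → primary stress on syllable 3.

yes: 2→3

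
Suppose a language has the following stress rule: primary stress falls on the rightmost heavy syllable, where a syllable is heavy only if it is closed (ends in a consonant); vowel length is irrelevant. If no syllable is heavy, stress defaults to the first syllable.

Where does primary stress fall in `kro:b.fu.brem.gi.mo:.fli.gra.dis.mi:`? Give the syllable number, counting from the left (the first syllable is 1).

Weights: 1 kro:b H, 2 fu L, 3 brem H, 4 gi L, 5 mo: L, 6 fli L, 7 gra L, 8 dis H, 9 mi: L.
Heavy syllables in the domain: 1, 3, 8. The rightmost is syllable 8 (dis).
Primary stress: syllable 8 → kro:b.fu.brem.gi.mo:.fli.gra.ˈdis.mi:.

8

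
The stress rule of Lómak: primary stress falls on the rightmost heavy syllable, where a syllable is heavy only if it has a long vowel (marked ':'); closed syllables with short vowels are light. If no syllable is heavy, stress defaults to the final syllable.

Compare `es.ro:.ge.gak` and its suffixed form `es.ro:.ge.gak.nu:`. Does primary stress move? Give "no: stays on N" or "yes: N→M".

Base `es.ro:.ge.gak` (4 syllables):
  Weights: 1 es L, 2 ro: H, 3 ge L, 4 gak L.
  Heavy syllables in the domain: 2. The rightmost is syllable 2 (ro:).
  → primary stress on syllable 2.
Suffixed `es.ro:.ge.gak.nu:` (5 syllables):
  Weights: 1 es L, 2 ro: H, 3 ge L, 4 gak L, 5 nu: H.
  Heavy syllables in the domain: 2, 5. The rightmost is syllable 5 (nu:).
  → primary stress on syllable 5.

yes: 2→5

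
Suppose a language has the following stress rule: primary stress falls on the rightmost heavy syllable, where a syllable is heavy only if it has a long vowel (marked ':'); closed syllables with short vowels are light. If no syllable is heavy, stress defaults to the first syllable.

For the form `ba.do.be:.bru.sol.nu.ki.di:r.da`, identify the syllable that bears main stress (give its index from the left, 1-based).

8

Weights: 1 ba L, 2 do L, 3 be: H, 4 bru L, 5 sol L, 6 nu L, 7 ki L, 8 di:r H, 9 da L.
Heavy syllables in the domain: 3, 8. The rightmost is syllable 8 (di:r).
Primary stress: syllable 8 → ba.do.be:.bru.sol.nu.ki.ˈdi:r.da.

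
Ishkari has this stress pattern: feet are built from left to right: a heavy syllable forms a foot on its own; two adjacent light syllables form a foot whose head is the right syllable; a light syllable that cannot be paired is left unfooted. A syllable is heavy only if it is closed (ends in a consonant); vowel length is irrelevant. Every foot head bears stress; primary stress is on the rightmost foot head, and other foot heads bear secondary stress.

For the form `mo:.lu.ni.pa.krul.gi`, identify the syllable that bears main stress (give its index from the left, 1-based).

5

Weights: 1 mo: L, 2 lu L, 3 ni L, 4 pa L, 5 krul H, 6 gi L.
Parse left to right (heavy = foot alone; LL = one foot; stranded L unfooted): (mo:.ˈlu) (ni.ˈpa) (ˈkrul) gi.
Foot heads: 2, 4, 5.
Primary stress on the rightmost head = syllable 5.
Primary stress: syllable 5 → mo:.lu.ni.pa.ˈkrul.gi.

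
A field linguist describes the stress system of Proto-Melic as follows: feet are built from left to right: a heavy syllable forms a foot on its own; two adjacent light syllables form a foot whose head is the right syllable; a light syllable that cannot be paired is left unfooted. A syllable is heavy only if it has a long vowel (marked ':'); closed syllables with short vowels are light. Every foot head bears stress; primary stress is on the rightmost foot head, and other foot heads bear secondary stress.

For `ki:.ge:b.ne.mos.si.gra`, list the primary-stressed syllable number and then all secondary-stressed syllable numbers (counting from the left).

Weights: 1 ki: H, 2 ge:b H, 3 ne L, 4 mos L, 5 si L, 6 gra L.
Parse left to right (heavy = foot alone; LL = one foot; stranded L unfooted): (ˈki:) (ˈge:b) (ne.ˈmos) (si.ˈgra).
Foot heads: 1, 2, 4, 6.
Primary stress on the rightmost head = syllable 6.
Secondary stress on 1, 2, 4: ˌki:.ˌge:b.ne.ˌmos.si.ˈgra.

primary 6, secondary 1, 2, 4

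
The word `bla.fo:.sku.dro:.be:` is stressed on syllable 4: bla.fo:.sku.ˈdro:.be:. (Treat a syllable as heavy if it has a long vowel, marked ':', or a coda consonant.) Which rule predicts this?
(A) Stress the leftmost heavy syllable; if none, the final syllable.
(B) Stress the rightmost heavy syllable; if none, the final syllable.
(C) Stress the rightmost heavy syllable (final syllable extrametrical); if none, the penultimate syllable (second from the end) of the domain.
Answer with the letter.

C

Rule A → syllable 2 (observed: 4).
Rule B → syllable 5 (observed: 4).
Rule C → syllable 4 ✓.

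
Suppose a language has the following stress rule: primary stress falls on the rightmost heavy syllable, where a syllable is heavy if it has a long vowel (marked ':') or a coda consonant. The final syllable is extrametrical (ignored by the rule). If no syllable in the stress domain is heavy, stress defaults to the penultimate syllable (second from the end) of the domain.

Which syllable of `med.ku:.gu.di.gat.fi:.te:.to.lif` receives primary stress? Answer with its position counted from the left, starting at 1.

7

The final syllable (9, lif) is extrametrical; the stress domain is syllables 1–8.
Weights: 1 med H, 2 ku: H, 3 gu L, 4 di L, 5 gat H, 6 fi: H, 7 te: H, 8 to L.
Heavy syllables in the domain: 1, 2, 5, 6, 7. The rightmost is syllable 7 (te:).
Primary stress: syllable 7 → med.ku:.gu.di.gat.fi:.ˈte:.to.lif.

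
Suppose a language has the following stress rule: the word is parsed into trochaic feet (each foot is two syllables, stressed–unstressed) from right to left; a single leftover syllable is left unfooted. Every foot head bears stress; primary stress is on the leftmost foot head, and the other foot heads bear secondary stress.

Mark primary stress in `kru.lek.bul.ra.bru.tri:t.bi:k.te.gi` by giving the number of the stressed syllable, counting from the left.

2

Parse right to left into trochaic (ˈσσ) feet: kru (ˈlek.bul) (ˈra.bru) (ˈtri:t.bi:k) (ˈte.gi). Syllable 1 is left unfooted.
Foot heads (stressed positions): 2, 4, 6, 8.
End Rule Leftmost: primary stress on the leftmost head = syllable 2.
Primary stress: syllable 2 → kru.ˈlek.bul.ra.bru.tri:t.bi:k.te.gi.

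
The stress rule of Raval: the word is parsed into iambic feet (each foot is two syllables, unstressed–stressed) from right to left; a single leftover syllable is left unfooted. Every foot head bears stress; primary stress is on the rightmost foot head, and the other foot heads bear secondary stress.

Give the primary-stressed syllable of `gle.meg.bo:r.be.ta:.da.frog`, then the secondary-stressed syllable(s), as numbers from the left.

primary 7, secondary 3, 5

Parse right to left into iambic (σˈσ) feet: gle (meg.ˈbo:r) (be.ˈta:) (da.ˈfrog). Syllable 1 is left unfooted.
Foot heads (stressed positions): 3, 5, 7.
End Rule Rightmost: primary stress on the rightmost head = syllable 7.
Secondary stress on 3, 5: gle.meg.ˌbo:r.be.ˌta:.da.ˈfrog.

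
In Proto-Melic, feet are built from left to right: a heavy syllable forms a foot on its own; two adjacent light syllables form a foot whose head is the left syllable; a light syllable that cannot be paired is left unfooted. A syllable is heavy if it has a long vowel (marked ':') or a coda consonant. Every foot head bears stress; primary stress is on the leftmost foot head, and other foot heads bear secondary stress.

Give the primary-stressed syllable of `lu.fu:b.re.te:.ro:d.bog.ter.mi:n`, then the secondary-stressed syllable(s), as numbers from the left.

Weights: 1 lu L, 2 fu:b H, 3 re L, 4 te: H, 5 ro:d H, 6 bog H, 7 ter H, 8 mi:n H.
Parse left to right (heavy = foot alone; LL = one foot; stranded L unfooted): lu (ˈfu:b) re (ˈte:) (ˈro:d) (ˈbog) (ˈter) (ˈmi:n).
Foot heads: 2, 4, 5, 6, 7, 8.
Primary stress on the leftmost head = syllable 2.
Secondary stress on 4, 5, 6, 7, 8: lu.ˈfu:b.re.ˌte:.ˌro:d.ˌbog.ˌter.ˌmi:n.

primary 2, secondary 4, 5, 6, 7, 8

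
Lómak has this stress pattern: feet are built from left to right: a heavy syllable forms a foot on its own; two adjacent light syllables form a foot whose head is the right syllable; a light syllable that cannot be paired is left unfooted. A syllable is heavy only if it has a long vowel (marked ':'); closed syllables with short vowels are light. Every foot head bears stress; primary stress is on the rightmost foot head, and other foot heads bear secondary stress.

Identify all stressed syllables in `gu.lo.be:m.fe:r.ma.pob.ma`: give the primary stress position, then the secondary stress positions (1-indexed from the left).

primary 6, secondary 2, 3, 4

Weights: 1 gu L, 2 lo L, 3 be:m H, 4 fe:r H, 5 ma L, 6 pob L, 7 ma L.
Parse left to right (heavy = foot alone; LL = one foot; stranded L unfooted): (gu.ˈlo) (ˈbe:m) (ˈfe:r) (ma.ˈpob) ma.
Foot heads: 2, 3, 4, 6.
Primary stress on the rightmost head = syllable 6.
Secondary stress on 2, 3, 4: gu.ˌlo.ˌbe:m.ˌfe:r.ma.ˈpob.ma.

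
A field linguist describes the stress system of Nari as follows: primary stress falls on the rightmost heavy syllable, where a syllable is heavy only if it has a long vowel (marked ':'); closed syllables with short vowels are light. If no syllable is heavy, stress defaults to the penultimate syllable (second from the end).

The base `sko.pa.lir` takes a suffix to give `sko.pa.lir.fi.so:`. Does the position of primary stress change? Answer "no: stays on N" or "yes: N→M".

yes: 2→5

Base `sko.pa.lir` (3 syllables):
  Weights: 1 sko L, 2 pa L, 3 lir L.
  No heavy syllable in the domain; default to the penultimate syllable (second from the end) = syllable 2.
  → primary stress on syllable 2.
Suffixed `sko.pa.lir.fi.so:` (5 syllables):
  Weights: 1 sko L, 2 pa L, 3 lir L, 4 fi L, 5 so: H.
  Heavy syllables in the domain: 5. The rightmost is syllable 5 (so:).
  → primary stress on syllable 5.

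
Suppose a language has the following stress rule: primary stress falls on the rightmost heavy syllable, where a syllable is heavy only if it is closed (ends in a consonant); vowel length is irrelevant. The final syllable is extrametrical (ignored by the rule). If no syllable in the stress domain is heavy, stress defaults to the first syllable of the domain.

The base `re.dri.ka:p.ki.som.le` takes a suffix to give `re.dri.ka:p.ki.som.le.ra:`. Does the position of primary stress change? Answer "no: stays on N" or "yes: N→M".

no: stays on 5

Base `re.dri.ka:p.ki.som.le` (6 syllables):
  The final syllable (6, le) is extrametrical; the stress domain is syllables 1–5.
  Weights: 1 re L, 2 dri L, 3 ka:p H, 4 ki L, 5 som H.
  Heavy syllables in the domain: 3, 5. The rightmost is syllable 5 (som).
  → primary stress on syllable 5.
Suffixed `re.dri.ka:p.ki.som.le.ra:` (7 syllables):
  The final syllable (7, ra:) is extrametrical; the stress domain is syllables 1–6.
  Weights: 1 re L, 2 dri L, 3 ka:p H, 4 ki L, 5 som H, 6 le L.
  Heavy syllables in the domain: 3, 5. The rightmost is syllable 5 (som).
  → primary stress on syllable 5.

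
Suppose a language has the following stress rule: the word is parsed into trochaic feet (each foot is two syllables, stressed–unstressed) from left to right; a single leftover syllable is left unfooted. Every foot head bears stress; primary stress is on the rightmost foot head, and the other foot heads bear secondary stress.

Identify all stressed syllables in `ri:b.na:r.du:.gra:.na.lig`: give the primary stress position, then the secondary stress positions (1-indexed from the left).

primary 5, secondary 1, 3

Parse left to right into trochaic (ˈσσ) feet: (ˈri:b.na:r) (ˈdu:.gra:) (ˈna.lig).
Foot heads (stressed positions): 1, 3, 5.
End Rule Rightmost: primary stress on the rightmost head = syllable 5.
Secondary stress on 1, 3: ˌri:b.na:r.ˌdu:.gra:.ˈna.lig.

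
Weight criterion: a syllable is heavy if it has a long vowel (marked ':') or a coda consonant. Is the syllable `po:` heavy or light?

`po:`: long vowel, open (no coda). Long vowel → heavy.

heavy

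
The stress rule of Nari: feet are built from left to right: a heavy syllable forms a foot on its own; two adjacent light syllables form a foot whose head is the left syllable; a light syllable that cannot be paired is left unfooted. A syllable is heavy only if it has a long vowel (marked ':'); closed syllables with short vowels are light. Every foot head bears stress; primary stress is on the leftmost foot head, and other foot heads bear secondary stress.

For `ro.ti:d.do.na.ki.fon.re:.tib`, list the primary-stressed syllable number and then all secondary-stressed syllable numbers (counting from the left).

primary 2, secondary 3, 5, 7

Weights: 1 ro L, 2 ti:d H, 3 do L, 4 na L, 5 ki L, 6 fon L, 7 re: H, 8 tib L.
Parse left to right (heavy = foot alone; LL = one foot; stranded L unfooted): ro (ˈti:d) (ˈdo.na) (ˈki.fon) (ˈre:) tib.
Foot heads: 2, 3, 5, 7.
Primary stress on the leftmost head = syllable 2.
Secondary stress on 3, 5, 7: ro.ˈti:d.ˌdo.na.ˌki.fon.ˌre:.tib.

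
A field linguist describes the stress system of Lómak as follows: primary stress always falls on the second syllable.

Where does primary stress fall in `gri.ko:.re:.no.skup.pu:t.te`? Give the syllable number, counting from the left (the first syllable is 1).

2

The word has 7 syllables; the second syllable is syllable 2 (ko:).
Primary stress: syllable 2 → gri.ˈko:.re:.no.skup.pu:t.te.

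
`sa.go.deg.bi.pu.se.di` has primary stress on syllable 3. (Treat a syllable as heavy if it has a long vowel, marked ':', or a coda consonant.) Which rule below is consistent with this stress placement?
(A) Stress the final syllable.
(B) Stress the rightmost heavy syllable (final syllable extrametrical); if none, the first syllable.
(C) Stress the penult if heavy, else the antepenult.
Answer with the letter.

B

Rule A → syllable 7 (observed: 3).
Rule B → syllable 3 ✓.
Rule C → syllable 5 (observed: 3).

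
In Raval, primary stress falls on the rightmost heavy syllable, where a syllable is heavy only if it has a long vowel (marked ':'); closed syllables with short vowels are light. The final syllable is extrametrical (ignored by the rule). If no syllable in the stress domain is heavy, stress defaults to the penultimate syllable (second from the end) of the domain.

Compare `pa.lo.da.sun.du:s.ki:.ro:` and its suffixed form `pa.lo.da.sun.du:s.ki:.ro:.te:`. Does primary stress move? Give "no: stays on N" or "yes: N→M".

Base `pa.lo.da.sun.du:s.ki:.ro:` (7 syllables):
  The final syllable (7, ro:) is extrametrical; the stress domain is syllables 1–6.
  Weights: 1 pa L, 2 lo L, 3 da L, 4 sun L, 5 du:s H, 6 ki: H.
  Heavy syllables in the domain: 5, 6. The rightmost is syllable 6 (ki:).
  → primary stress on syllable 6.
Suffixed `pa.lo.da.sun.du:s.ki:.ro:.te:` (8 syllables):
  The final syllable (8, te:) is extrametrical; the stress domain is syllables 1–7.
  Weights: 1 pa L, 2 lo L, 3 da L, 4 sun L, 5 du:s H, 6 ki: H, 7 ro: H.
  Heavy syllables in the domain: 5, 6, 7. The rightmost is syllable 7 (ro:).
  → primary stress on syllable 7.

yes: 6→7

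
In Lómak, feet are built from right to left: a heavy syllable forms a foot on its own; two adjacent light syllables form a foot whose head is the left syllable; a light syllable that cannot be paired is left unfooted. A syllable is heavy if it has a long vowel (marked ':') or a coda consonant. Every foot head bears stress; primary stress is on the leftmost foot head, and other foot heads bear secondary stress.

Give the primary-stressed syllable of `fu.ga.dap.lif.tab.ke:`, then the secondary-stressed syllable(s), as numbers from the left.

Weights: 1 fu L, 2 ga L, 3 dap H, 4 lif H, 5 tab H, 6 ke: H.
Parse right to left (heavy = foot alone; LL = one foot; stranded L unfooted): (ˈfu.ga) (ˈdap) (ˈlif) (ˈtab) (ˈke:).
Foot heads: 1, 3, 4, 5, 6.
Primary stress on the leftmost head = syllable 1.
Secondary stress on 3, 4, 5, 6: ˈfu.ga.ˌdap.ˌlif.ˌtab.ˌke:.

primary 1, secondary 3, 4, 5, 6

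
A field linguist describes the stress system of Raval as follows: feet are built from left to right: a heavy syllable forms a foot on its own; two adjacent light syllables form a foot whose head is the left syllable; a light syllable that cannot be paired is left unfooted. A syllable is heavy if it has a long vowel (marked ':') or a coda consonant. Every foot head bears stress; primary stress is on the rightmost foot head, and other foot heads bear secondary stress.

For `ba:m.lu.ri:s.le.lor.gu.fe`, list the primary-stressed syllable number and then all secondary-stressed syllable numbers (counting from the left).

Weights: 1 ba:m H, 2 lu L, 3 ri:s H, 4 le L, 5 lor H, 6 gu L, 7 fe L.
Parse left to right (heavy = foot alone; LL = one foot; stranded L unfooted): (ˈba:m) lu (ˈri:s) le (ˈlor) (ˈgu.fe).
Foot heads: 1, 3, 5, 6.
Primary stress on the rightmost head = syllable 6.
Secondary stress on 1, 3, 5: ˌba:m.lu.ˌri:s.le.ˌlor.ˈgu.fe.

primary 6, secondary 1, 3, 5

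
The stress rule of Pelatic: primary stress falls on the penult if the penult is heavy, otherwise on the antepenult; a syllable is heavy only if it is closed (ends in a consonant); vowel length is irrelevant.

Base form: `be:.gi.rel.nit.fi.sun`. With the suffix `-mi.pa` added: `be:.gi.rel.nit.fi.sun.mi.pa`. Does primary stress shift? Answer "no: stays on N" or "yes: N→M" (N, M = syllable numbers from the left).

Base `be:.gi.rel.nit.fi.sun` (6 syllables):
  Weights: 4 nit H, 5 fi L, 6 sun H.
  The penult (syllable 5, fi) is light, so stress falls on the antepenult (syllable 4, nit).
  → primary stress on syllable 4.
Suffixed `be:.gi.rel.nit.fi.sun.mi.pa` (8 syllables):
  Weights: 6 sun H, 7 mi L, 8 pa L.
  The penult (syllable 7, mi) is light, so stress falls on the antepenult (syllable 6, sun).
  → primary stress on syllable 6.

yes: 4→6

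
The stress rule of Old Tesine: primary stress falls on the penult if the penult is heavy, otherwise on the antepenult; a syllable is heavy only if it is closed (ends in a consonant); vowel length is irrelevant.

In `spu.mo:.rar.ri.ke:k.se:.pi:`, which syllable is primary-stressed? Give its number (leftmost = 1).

Weights: 5 ke:k H, 6 se: L, 7 pi: L.
The penult (syllable 6, se:) is light, so stress falls on the antepenult (syllable 5, ke:k).
Primary stress: syllable 5 → spu.mo:.rar.ri.ˈke:k.se:.pi:.

5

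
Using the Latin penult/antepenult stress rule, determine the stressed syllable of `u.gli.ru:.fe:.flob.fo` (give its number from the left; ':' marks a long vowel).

Classical Latin: stress the penult if heavy (long vowel or closed), else the antepenult.
Weights: 4 fe: H, 5 flob H, 6 fo L.
The penult (syllable 5, flob) is heavy, so it takes stress.
Stress on syllable 5: u.gli.ru:.fe:.ˈflob.fo.

5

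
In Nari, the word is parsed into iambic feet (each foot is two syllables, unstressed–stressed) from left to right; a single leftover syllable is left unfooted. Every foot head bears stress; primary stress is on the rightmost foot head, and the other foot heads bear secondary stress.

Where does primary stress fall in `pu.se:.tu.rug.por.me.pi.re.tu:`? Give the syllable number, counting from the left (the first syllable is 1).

Parse left to right into iambic (σˈσ) feet: (pu.ˈse:) (tu.ˈrug) (por.ˈme) (pi.ˈre) tu:. Syllable 9 is left unfooted.
Foot heads (stressed positions): 2, 4, 6, 8.
End Rule Rightmost: primary stress on the rightmost head = syllable 8.
Primary stress: syllable 8 → pu.se:.tu.rug.por.me.pi.ˈre.tu:.

8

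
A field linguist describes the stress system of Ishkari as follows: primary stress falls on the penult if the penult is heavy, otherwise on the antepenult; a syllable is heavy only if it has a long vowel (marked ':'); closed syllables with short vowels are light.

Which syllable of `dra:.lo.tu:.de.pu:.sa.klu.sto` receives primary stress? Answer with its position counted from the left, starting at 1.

6

Weights: 6 sa L, 7 klu L, 8 sto L.
The penult (syllable 7, klu) is light, so stress falls on the antepenult (syllable 6, sa).
Primary stress: syllable 6 → dra:.lo.tu:.de.pu:.ˈsa.klu.sto.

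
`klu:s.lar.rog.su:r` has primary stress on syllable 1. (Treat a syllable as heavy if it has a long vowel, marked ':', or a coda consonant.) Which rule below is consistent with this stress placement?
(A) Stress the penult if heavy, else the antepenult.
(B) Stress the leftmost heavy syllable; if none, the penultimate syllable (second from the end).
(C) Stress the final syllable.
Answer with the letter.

Rule A → syllable 3 (observed: 1).
Rule B → syllable 1 ✓.
Rule C → syllable 4 (observed: 1).

B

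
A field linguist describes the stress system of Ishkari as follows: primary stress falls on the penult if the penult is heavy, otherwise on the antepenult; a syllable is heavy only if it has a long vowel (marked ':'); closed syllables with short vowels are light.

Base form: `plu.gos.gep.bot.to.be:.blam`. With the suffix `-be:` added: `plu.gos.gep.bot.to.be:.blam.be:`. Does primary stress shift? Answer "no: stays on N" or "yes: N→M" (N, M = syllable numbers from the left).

no: stays on 6

Base `plu.gos.gep.bot.to.be:.blam` (7 syllables):
  Weights: 5 to L, 6 be: H, 7 blam L.
  The penult (syllable 6, be:) is heavy, so it takes stress.
  → primary stress on syllable 6.
Suffixed `plu.gos.gep.bot.to.be:.blam.be:` (8 syllables):
  Weights: 6 be: H, 7 blam L, 8 be: H.
  The penult (syllable 7, blam) is light, so stress falls on the antepenult (syllable 6, be:).
  → primary stress on syllable 6.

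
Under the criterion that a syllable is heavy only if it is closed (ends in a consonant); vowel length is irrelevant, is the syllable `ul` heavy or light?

`ul`: short vowel, closed (coda /l/). Closed (coda /l/) → heavy.

heavy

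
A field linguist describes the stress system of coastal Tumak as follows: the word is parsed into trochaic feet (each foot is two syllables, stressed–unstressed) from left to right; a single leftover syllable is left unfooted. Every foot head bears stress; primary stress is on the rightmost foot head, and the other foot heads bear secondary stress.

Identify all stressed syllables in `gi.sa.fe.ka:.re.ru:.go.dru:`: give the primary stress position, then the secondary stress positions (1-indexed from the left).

Parse left to right into trochaic (ˈσσ) feet: (ˈgi.sa) (ˈfe.ka:) (ˈre.ru:) (ˈgo.dru:).
Foot heads (stressed positions): 1, 3, 5, 7.
End Rule Rightmost: primary stress on the rightmost head = syllable 7.
Secondary stress on 1, 3, 5: ˌgi.sa.ˌfe.ka:.ˌre.ru:.ˈgo.dru:.

primary 7, secondary 1, 3, 5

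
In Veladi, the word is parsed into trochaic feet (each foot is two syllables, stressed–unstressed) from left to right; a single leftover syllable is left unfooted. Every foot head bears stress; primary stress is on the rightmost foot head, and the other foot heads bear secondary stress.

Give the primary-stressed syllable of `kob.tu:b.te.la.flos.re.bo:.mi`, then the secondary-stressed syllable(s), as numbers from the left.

Parse left to right into trochaic (ˈσσ) feet: (ˈkob.tu:b) (ˈte.la) (ˈflos.re) (ˈbo:.mi).
Foot heads (stressed positions): 1, 3, 5, 7.
End Rule Rightmost: primary stress on the rightmost head = syllable 7.
Secondary stress on 1, 3, 5: ˌkob.tu:b.ˌte.la.ˌflos.re.ˈbo:.mi.

primary 7, secondary 1, 3, 5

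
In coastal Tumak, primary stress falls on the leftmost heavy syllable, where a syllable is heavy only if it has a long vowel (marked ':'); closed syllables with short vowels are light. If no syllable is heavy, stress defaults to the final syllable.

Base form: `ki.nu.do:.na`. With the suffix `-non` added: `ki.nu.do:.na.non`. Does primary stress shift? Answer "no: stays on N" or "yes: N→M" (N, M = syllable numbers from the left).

no: stays on 3

Base `ki.nu.do:.na` (4 syllables):
  Weights: 1 ki L, 2 nu L, 3 do: H, 4 na L.
  Heavy syllables in the domain: 3. The leftmost is syllable 3 (do:).
  → primary stress on syllable 3.
Suffixed `ki.nu.do:.na.non` (5 syllables):
  Weights: 1 ki L, 2 nu L, 3 do: H, 4 na L, 5 non L.
  Heavy syllables in the domain: 3. The leftmost is syllable 3 (do:).
  → primary stress on syllable 3.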